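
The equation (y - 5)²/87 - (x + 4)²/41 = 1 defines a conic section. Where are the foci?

Center (-4, 5). The positive term is the y-term, so the transverse axis is vertical; a² = 87, b² = 41.
c² = a² + b² = 87 + 41 = 128, so c = 8√2.
Foci lie on the vertical axis through the center: (h, k ± c).

(-4, 5 - 8√2) and (-4, 5 + 8√2)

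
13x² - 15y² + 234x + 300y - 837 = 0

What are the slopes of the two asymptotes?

13(x² + 18x) -15(y² - 20y) = 837
Complete the square in x and y: 13(x + 9)² -15(y - 10)² = 837 + 1053 - 1500 = 390
Dividing both sides by 390: (x + 9)²/30 - (y - 10)²/26 = 1
Hyperbola, center (-9, 10), transverse axis horizontal; a² = 30, b² = 26.
For a horizontal hyperbola the asymptotes have slope ±b/a.
Here that is ±√26/√30 = ±√195/15.

√195/15 and -√195/15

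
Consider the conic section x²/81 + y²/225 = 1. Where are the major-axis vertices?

(0, -15) and (0, 15)

Center (0, 0). The larger denominator 225 sits under the y-term, so the major axis is vertical; a² = 225, b² = 81.
a = 15. Vertices at (h, k ± a).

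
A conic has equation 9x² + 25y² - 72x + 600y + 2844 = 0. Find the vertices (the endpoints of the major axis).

(-6, -12) and (14, -12)

Group: 9(x² - 8x) + 25(y² + 24y) = -2844
Complete the square: 9(x - 4)² + 25(y + 12)² = -2844 + 144 + 3600 = 900
Dividing both sides by 900: (x - 4)²/100 + (y + 12)²/36 = 1
Ellipse, center (4, -12), major axis horizontal; a² = 100, b² = 36.
a = 10. Vertices at (h ± a, k).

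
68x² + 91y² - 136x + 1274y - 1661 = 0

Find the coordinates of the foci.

68(x² - 2x) + 91(y² + 14y) = 1661
68(x - 1)² + 91(y + 7)² = 1661 + 68 + 4459 = 6188
Divide through by 6188 to get (x - 1)²/91 + (y + 7)²/68 = 1.
Ellipse, center (1, -7), major axis horizontal; a² = 91, b² = 68.
c² = a² - b² = 91 - 68 = 23, so c = √23.
Foci lie on the horizontal axis through the center: (h ± c, k).

(1 - √23, -7) and (1 + √23, -7)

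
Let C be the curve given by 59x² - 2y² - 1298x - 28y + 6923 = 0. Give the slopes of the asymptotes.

√118/2 and -√118/2

Group the x- and y-terms: 59(x² - 22x) -2(y² + 14y) = -6923
Complete the square: 59(x - 11)² -2(y + 7)² = -6923 + 7139 - 98 = 118
Dividing both sides by 118: (x - 11)²/2 - (y + 7)²/59 = 1
Hyperbola, center (11, -7), transverse axis horizontal; a² = 2, b² = 59.
For a horizontal hyperbola the asymptotes have slope ±b/a.
Here that is ±√59/√2 = ±√118/2.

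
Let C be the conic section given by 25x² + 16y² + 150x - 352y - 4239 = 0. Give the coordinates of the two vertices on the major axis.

Group the x- and y-terms: 25(x² + 6x) + 16(y² - 22y) = 4239
Complete the square in x and y: 25(x + 3)² + 16(y - 11)² = 4239 + 225 + 1936 = 6400
Dividing both sides by 6400: (x + 3)²/256 + (y - 11)²/400 = 1
Ellipse, center (-3, 11), major axis vertical; a² = 400, b² = 256.
a = 20. Vertices at (h, k ± a).

(-3, -9) and (-3, 31)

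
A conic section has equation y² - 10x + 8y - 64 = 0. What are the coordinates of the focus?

(-11/2, -4)

Only y is squared. Complete the square in y: (y + 4)² = 10(x + 8).
Vertex (-8, -4); 4p = 10 so p = 5/2. Opens right.
Focus is p units from the vertex along the axis: (h + p, k).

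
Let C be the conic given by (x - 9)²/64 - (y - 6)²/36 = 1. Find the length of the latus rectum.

9

Center (9, 6). The positive term is the x-term, so the transverse axis is horizontal; a² = 64, b² = 36.
Latus rectum length = 2b²/a = 2·36/8 = 9.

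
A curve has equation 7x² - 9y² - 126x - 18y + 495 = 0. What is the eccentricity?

7(x² - 18x) -9(y² + 2y) = -495
Complete the square: 7(x - 9)² -9(y + 1)² = -495 + 567 - 9 = 63
Divide by 63: (x - 9)²/9 - (y + 1)²/7 = 1
Hyperbola, center (9, -1), transverse axis horizontal; a² = 9, b² = 7.
c² = a² + b² = 16, so c = 4.
e = c/a = 4/3.

e = 4/3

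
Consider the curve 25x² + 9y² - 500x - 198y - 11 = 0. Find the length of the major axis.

40

25(x² - 20x) + 9(y² - 22y) = 11
Complete the square in x and y: 25(x - 10)² + 9(y - 11)² = 11 + 2500 + 1089 = 3600
Divide by 3600: (x - 10)²/144 + (y - 11)²/400 = 1
Ellipse, center (10, 11), major axis vertical; a² = 400, b² = 144.
a² = 400 so a = 20; the major axis has length 2a = 40.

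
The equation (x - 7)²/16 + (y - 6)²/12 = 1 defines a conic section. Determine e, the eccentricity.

Center (7, 6). The larger denominator 16 sits under the x-term, so the major axis is horizontal; a² = 16, b² = 12.
c² = a² - b² = 4, so c = 2.
e = c/a = 2/4 = 1/2.

e = 1/2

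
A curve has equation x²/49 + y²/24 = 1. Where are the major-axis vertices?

(-7, 0) and (7, 0)

Center (0, 0). The larger denominator 49 sits under the x-term, so the major axis is horizontal; a² = 49, b² = 24.
a = 7. Vertices at (h ± a, k).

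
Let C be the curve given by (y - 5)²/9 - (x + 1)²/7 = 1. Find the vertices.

Center (-1, 5). The positive term is the y-term, so the transverse axis is vertical; a² = 9, b² = 7.
a = 3. Vertices at (h, k ± a).

(-1, 2) and (-1, 8)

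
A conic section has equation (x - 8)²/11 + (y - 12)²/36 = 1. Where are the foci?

(8, 7) and (8, 17)

Center (8, 12). The larger denominator 36 sits under the y-term, so the major axis is vertical; a² = 36, b² = 11.
c² = a² - b² = 36 - 11 = 25, so c = 5.
Foci lie on the vertical axis through the center: (h, k ± c).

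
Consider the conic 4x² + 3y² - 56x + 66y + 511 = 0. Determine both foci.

(7, -13) and (7, -9)

Collect terms: 4(x² - 14x) + 3(y² + 22y) = -511
Completing the square gives 4(x - 7)² + 3(y + 11)² = -511 + 196 + 363 = 48.
Divide by 48: (x - 7)²/12 + (y + 11)²/16 = 1
Ellipse, center (7, -11), major axis vertical; a² = 16, b² = 12.
c² = a² - b² = 16 - 12 = 4, so c = 2.
Foci lie on the vertical axis through the center: (h, k ± c).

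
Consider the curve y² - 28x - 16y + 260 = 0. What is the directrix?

x = 0

Only y is squared. Complete the square in y: (y - 8)² = 28(x - 7).
Vertex (7, 8); 4p = 28 so p = 7. Opens right.
Directrix is the vertical line x = h − p = 7 − (7) = 0.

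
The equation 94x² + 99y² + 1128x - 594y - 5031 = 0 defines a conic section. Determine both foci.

(-6 - √5, 3) and (-6 + √5, 3)

Group the x- and y-terms: 94(x² + 12x) + 99(y² - 6y) = 5031
Completing the square gives 94(x + 6)² + 99(y - 3)² = 5031 + 3384 + 891 = 9306.
Divide through by 9306 to get (x + 6)²/99 + (y - 3)²/94 = 1.
Ellipse, center (-6, 3), major axis horizontal; a² = 99, b² = 94.
c² = a² - b² = 99 - 94 = 5, so c = √5.
Foci lie on the horizontal axis through the center: (h ± c, k).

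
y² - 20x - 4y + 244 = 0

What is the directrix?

x = 7

Only y is squared. Complete the square in y: (y - 2)² = 20(x - 12).
Vertex (12, 2); 4p = 20 so p = 5. Opens right.
Directrix is the vertical line x = h − p = 12 − (5) = 7.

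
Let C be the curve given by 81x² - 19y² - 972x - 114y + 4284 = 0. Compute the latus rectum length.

Rearranging, 81(x² - 12x) -19(y² + 6y) = -4284.
Complete the square in x and y: 81(x - 6)² -19(y + 3)² = -4284 + 2916 - 171 = -1539
Divide by -1539: (y + 3)²/81 - (x - 6)²/19 = 1
Hyperbola, center (6, -3), transverse axis vertical; a² = 81, b² = 19.
Latus rectum length = 2b²/a = 2·19/9 = 38/9.

38/9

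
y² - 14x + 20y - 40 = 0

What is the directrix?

x = -27/2

Only y is squared. Complete the square in y: (y + 10)² = 14(x + 10).
Vertex (-10, -10); 4p = 14 so p = 7/2. Opens right.
Directrix is the vertical line x = h − p = -10 − (7/2) = -27/2.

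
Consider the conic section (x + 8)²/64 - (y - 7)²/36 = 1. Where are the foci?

Center (-8, 7). The positive term is the x-term, so the transverse axis is horizontal; a² = 64, b² = 36.
c² = a² + b² = 64 + 36 = 100, so c = 10.
Foci lie on the horizontal axis through the center: (h ± c, k).

(-18, 7) and (2, 7)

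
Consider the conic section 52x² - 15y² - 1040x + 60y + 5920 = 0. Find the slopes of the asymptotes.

2√195/15 and -2√195/15

Group the x- and y-terms: 52(x² - 20x) -15(y² - 4y) = -5920
52(x - 10)² -15(y - 2)² = -5920 + 5200 - 60 = -780
Dividing both sides by -780: (y - 2)²/52 - (x - 10)²/15 = 1
Hyperbola, center (10, 2), transverse axis vertical; a² = 52, b² = 15.
For a vertical hyperbola the asymptotes have slope ±a/b.
Here that is ±2√13/√15 = ±2√195/15.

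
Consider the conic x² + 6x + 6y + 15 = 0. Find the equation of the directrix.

Only x is squared. Complete the square in x: (x + 3)² = -6(y + 1).
Vertex (-3, -1); 4p = -6 so p = -3/2. Opens down.
Directrix is the horizontal line y = k − p = -1 − (-3/2) = 1/2.

y = 1/2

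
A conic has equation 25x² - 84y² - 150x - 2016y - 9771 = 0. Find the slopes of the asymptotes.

25(x² - 6x) -84(y² + 24y) = 9771
Completing the square gives 25(x - 3)² -84(y + 12)² = 9771 + 225 - 12096 = -2100.
Divide through by -2100 to get (y + 12)²/25 - (x - 3)²/84 = 1.
Hyperbola, center (3, -12), transverse axis vertical; a² = 25, b² = 84.
For a vertical hyperbola the asymptotes have slope ±a/b.
Here that is ±5/2√21 = ±5√21/42.

5√21/42 and -5√21/42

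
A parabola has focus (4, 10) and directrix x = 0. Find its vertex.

The vertex is the midpoint between the focus and the directrix along the axis of symmetry.
Axis is horizontal (directrix is vertical). Vertex x-coordinate = (4 + 0)/2 = 2; y-coordinate = 10.

(2, 10)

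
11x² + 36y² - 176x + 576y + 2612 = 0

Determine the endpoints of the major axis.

(2, -8) and (14, -8)

Rearranging, 11(x² - 16x) + 36(y² + 16y) = -2612.
Completing the square gives 11(x - 8)² + 36(y + 8)² = -2612 + 704 + 2304 = 396.
Divide by 396: (x - 8)²/36 + (y + 8)²/11 = 1
Ellipse, center (8, -8), major axis horizontal; a² = 36, b² = 11.
a = 6. Vertices at (h ± a, k).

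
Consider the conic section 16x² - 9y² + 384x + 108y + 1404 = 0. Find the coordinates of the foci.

(-22, 6) and (-2, 6)

16(x² + 24x) -9(y² - 12y) = -1404
16(x + 12)² -9(y - 6)² = -1404 + 2304 - 324 = 576
Dividing both sides by 576: (x + 12)²/36 - (y - 6)²/64 = 1
Hyperbola, center (-12, 6), transverse axis horizontal; a² = 36, b² = 64.
c² = a² + b² = 36 + 64 = 100, so c = 10.
Foci lie on the horizontal axis through the center: (h ± c, k).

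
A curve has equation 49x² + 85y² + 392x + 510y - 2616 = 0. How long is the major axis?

Group: 49(x² + 8x) + 85(y² + 6y) = 2616
Complete the square in x and y: 49(x + 4)² + 85(y + 3)² = 2616 + 784 + 765 = 4165
Divide by 4165: (x + 4)²/85 + (y + 3)²/49 = 1
Ellipse, center (-4, -3), major axis horizontal; a² = 85, b² = 49.
a² = 85 so a = √85; the major axis has length 2a = 2√85.

2√85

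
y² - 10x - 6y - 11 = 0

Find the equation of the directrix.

x = -9/2

Only y is squared. Complete the square in y: (y - 3)² = 10(x + 2).
Vertex (-2, 3); 4p = 10 so p = 5/2. Opens right.
Directrix is the vertical line x = h − p = -2 − (5/2) = -9/2.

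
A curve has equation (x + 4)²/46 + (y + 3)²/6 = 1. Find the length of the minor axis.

2√6

Center (-4, -3). The larger denominator 46 sits under the x-term, so the major axis is horizontal; a² = 46, b² = 6.
b² = 6 so b = √6; the minor axis has length 2b = 2√6.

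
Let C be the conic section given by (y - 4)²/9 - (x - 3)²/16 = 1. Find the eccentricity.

e = 5/3

Center (3, 4). The positive term is the y-term, so the transverse axis is vertical; a² = 9, b² = 16.
c² = a² + b² = 25, so c = 5.
e = c/a = 5/3.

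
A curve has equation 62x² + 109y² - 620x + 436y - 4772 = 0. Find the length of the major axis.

62(x² - 10x) + 109(y² + 4y) = 4772
62(x - 5)² + 109(y + 2)² = 4772 + 1550 + 436 = 6758
Divide by 6758: (x - 5)²/109 + (y + 2)²/62 = 1
Ellipse, center (5, -2), major axis horizontal; a² = 109, b² = 62.
a² = 109 so a = √109; the major axis has length 2a = 2√109.

2√109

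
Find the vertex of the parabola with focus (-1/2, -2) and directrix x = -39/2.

(-10, -2)

The vertex is the midpoint between the focus and the directrix along the axis of symmetry.
Axis is horizontal (directrix is vertical). Vertex x-coordinate = (-1/2 + (-39/2))/2 = -10; y-coordinate = -2.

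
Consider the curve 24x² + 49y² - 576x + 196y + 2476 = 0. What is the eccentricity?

Rearranging, 24(x² - 24x) + 49(y² + 4y) = -2476.
24(x - 12)² + 49(y + 2)² = -2476 + 3456 + 196 = 1176
Divide by 1176: (x - 12)²/49 + (y + 2)²/24 = 1
Ellipse, center (12, -2), major axis horizontal; a² = 49, b² = 24.
c² = a² - b² = 25, so c = 5.
e = c/a = 5/7.

e = 5/7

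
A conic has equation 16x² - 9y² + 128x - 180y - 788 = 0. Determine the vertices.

(-7, -10) and (-1, -10)

Collect terms: 16(x² + 8x) -9(y² + 20y) = 788
16(x + 4)² -9(y + 10)² = 788 + 256 - 900 = 144
Divide by 144: (x + 4)²/9 - (y + 10)²/16 = 1
Hyperbola, center (-4, -10), transverse axis horizontal; a² = 9, b² = 16.
a = 3. Vertices at (h ± a, k).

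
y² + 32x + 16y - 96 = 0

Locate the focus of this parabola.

(-3, -8)

Only y is squared. Complete the square in y: (y + 8)² = -32(x - 5).
Vertex (5, -8); 4p = -32 so p = -8. Opens left.
Focus is p units from the vertex along the axis: (h + p, k).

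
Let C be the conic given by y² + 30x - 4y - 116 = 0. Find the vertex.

(4, 2)

Only y is squared. Complete the square in y: (y - 2)² = -30(x - 4).
Vertex (4, 2); 4p = -30 so p = -15/2. Opens left.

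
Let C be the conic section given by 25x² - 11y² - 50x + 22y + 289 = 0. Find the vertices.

(1, -4) and (1, 6)

Group: 25(x² - 2x) -11(y² - 2y) = -289
Completing the square gives 25(x - 1)² -11(y - 1)² = -289 + 25 - 11 = -275.
Dividing both sides by -275: (y - 1)²/25 - (x - 1)²/11 = 1
Hyperbola, center (1, 1), transverse axis vertical; a² = 25, b² = 11.
a = 5. Vertices at (h, k ± a).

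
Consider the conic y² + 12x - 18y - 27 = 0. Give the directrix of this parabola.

Only y is squared. Complete the square in y: (y - 9)² = -12(x - 9).
Vertex (9, 9); 4p = -12 so p = -3. Opens left.
Directrix is the vertical line x = h − p = 9 − (-3) = 12.

x = 12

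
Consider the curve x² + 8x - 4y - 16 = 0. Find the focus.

(-4, -7)

Only x is squared. Complete the square in x: (x + 4)² = 4(y + 8).
Vertex (-4, -8); 4p = 4 so p = 1. Opens up.
Focus is p units from the vertex along the axis: (h, k + p).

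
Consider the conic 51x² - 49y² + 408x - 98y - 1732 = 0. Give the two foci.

Group: 51(x² + 8x) -49(y² + 2y) = 1732
Complete the square: 51(x + 4)² -49(y + 1)² = 1732 + 816 - 49 = 2499
Divide by 2499: (x + 4)²/49 - (y + 1)²/51 = 1
Hyperbola, center (-4, -1), transverse axis horizontal; a² = 49, b² = 51.
c² = a² + b² = 49 + 51 = 100, so c = 10.
Foci lie on the horizontal axis through the center: (h ± c, k).

(-14, -1) and (6, -1)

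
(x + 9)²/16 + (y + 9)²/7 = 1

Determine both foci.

(-12, -9) and (-6, -9)

Center (-9, -9). The larger denominator 16 sits under the x-term, so the major axis is horizontal; a² = 16, b² = 7.
c² = a² - b² = 16 - 7 = 9, so c = 3.
Foci lie on the horizontal axis through the center: (h ± c, k).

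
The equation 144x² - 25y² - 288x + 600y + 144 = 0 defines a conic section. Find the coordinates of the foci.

(1, -1) and (1, 25)

Group: 144(x² - 2x) -25(y² - 24y) = -144
144(x - 1)² -25(y - 12)² = -144 + 144 - 3600 = -3600
Divide through by -3600 to get (y - 12)²/144 - (x - 1)²/25 = 1.
Hyperbola, center (1, 12), transverse axis vertical; a² = 144, b² = 25.
c² = a² + b² = 144 + 25 = 169, so c = 13.
Foci lie on the vertical axis through the center: (h, k ± c).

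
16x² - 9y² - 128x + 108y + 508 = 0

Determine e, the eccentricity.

16(x² - 8x) -9(y² - 12y) = -508
Completing the square gives 16(x - 4)² -9(y - 6)² = -508 + 256 - 324 = -576.
Divide through by -576 to get (y - 6)²/64 - (x - 4)²/36 = 1.
Hyperbola, center (4, 6), transverse axis vertical; a² = 64, b² = 36.
c² = a² + b² = 100, so c = 10.
e = c/a = 10/8 = 5/4.

e = 5/4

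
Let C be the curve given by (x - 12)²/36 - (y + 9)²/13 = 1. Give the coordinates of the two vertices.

(6, -9) and (18, -9)

Center (12, -9). The positive term is the x-term, so the transverse axis is horizontal; a² = 36, b² = 13.
a = 6. Vertices at (h ± a, k).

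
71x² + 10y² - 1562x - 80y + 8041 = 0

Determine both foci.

(11, 4 - √61) and (11, 4 + √61)

Group the x- and y-terms: 71(x² - 22x) + 10(y² - 8y) = -8041
Complete the square in x and y: 71(x - 11)² + 10(y - 4)² = -8041 + 8591 + 160 = 710
Divide by 710: (x - 11)²/10 + (y - 4)²/71 = 1
Ellipse, center (11, 4), major axis vertical; a² = 71, b² = 10.
c² = a² - b² = 71 - 10 = 61, so c = √61.
Foci lie on the vertical axis through the center: (h, k ± c).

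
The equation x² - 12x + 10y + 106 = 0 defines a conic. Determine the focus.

(6, -19/2)

Only x is squared. Complete the square in x: (x - 6)² = -10(y + 7).
Vertex (6, -7); 4p = -10 so p = -5/2. Opens down.
Focus is p units from the vertex along the axis: (h, k + p).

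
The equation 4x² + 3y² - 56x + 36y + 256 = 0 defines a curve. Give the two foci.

Rearranging, 4(x² - 14x) + 3(y² + 12y) = -256.
4(x - 7)² + 3(y + 6)² = -256 + 196 + 108 = 48
Dividing both sides by 48: (x - 7)²/12 + (y + 6)²/16 = 1
Ellipse, center (7, -6), major axis vertical; a² = 16, b² = 12.
c² = a² - b² = 16 - 12 = 4, so c = 2.
Foci lie on the vertical axis through the center: (h, k ± c).

(7, -8) and (7, -4)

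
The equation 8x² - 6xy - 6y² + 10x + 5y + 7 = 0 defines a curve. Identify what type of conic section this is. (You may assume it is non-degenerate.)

A = 8, B = -6, C = -6.
Discriminant B² − 4AC = (-6)² − 4·8·(-6) = 228.
B² − 4AC > 0 ⇒ hyperbola.

hyperbola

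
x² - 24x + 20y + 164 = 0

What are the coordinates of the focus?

Only x is squared. Complete the square in x: (x - 12)² = -20(y + 1).
Vertex (12, -1); 4p = -20 so p = -5. Opens down.
Focus is p units from the vertex along the axis: (h, k + p).

(12, -6)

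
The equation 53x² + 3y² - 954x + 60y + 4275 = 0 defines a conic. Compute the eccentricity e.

e = 5√106/53

53(x² - 18x) + 3(y² + 20y) = -4275
Complete the square in x and y: 53(x - 9)² + 3(y + 10)² = -4275 + 4293 + 300 = 318
Divide through by 318 to get (x - 9)²/6 + (y + 10)²/106 = 1.
Ellipse, center (9, -10), major axis vertical; a² = 106, b² = 6.
c² = a² - b² = 100, so c = 10.
e = c/a = 10/√106 = 5√106/53.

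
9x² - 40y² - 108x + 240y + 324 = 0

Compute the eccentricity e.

e = 7/3

Group: 9(x² - 12x) -40(y² - 6y) = -324
Complete the square in x and y: 9(x - 6)² -40(y - 3)² = -324 + 324 - 360 = -360
Dividing both sides by -360: (y - 3)²/9 - (x - 6)²/40 = 1
Hyperbola, center (6, 3), transverse axis vertical; a² = 9, b² = 40.
c² = a² + b² = 49, so c = 7.
e = c/a = 7/3.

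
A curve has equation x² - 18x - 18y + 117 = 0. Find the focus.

Only x is squared. Complete the square in x: (x - 9)² = 18(y - 2).
Vertex (9, 2); 4p = 18 so p = 9/2. Opens up.
Focus is p units from the vertex along the axis: (h, k + p).

(9, 13/2)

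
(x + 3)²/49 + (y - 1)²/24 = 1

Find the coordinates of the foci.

Center (-3, 1). The larger denominator 49 sits under the x-term, so the major axis is horizontal; a² = 49, b² = 24.
c² = a² - b² = 49 - 24 = 25, so c = 5.
Foci lie on the horizontal axis through the center: (h ± c, k).

(-8, 1) and (2, 1)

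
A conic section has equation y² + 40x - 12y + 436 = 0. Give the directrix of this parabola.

Only y is squared. Complete the square in y: (y - 6)² = -40(x + 10).
Vertex (-10, 6); 4p = -40 so p = -10. Opens left.
Directrix is the vertical line x = h − p = -10 − (-10) = 0.

x = 0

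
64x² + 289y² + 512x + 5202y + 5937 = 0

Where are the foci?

(-19, -9) and (11, -9)

Group: 64(x² + 8x) + 289(y² + 18y) = -5937
Complete the square in x and y: 64(x + 4)² + 289(y + 9)² = -5937 + 1024 + 23409 = 18496
Divide through by 18496 to get (x + 4)²/289 + (y + 9)²/64 = 1.
Ellipse, center (-4, -9), major axis horizontal; a² = 289, b² = 64.
c² = a² - b² = 289 - 64 = 225, so c = 15.
Foci lie on the horizontal axis through the center: (h ± c, k).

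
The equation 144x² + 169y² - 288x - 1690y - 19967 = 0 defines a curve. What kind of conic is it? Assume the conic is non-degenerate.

No xy term. Coefficients of x² and y² are A = 144, C = 169.
A and C have the same sign but A ≠ C ⇒ ellipse.

ellipse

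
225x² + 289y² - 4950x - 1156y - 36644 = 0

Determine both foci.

Collect terms: 225(x² - 22x) + 289(y² - 4y) = 36644
Complete the square: 225(x - 11)² + 289(y - 2)² = 36644 + 27225 + 1156 = 65025
Divide by 65025: (x - 11)²/289 + (y - 2)²/225 = 1
Ellipse, center (11, 2), major axis horizontal; a² = 289, b² = 225.
c² = a² - b² = 289 - 225 = 64, so c = 8.
Foci lie on the horizontal axis through the center: (h ± c, k).

(3, 2) and (19, 2)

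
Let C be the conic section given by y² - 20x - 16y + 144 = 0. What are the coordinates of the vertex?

Only y is squared. Complete the square in y: (y - 8)² = 20(x - 4).
Vertex (4, 8); 4p = 20 so p = 5. Opens right.

(4, 8)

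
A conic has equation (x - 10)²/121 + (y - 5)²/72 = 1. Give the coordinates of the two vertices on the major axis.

Center (10, 5). The larger denominator 121 sits under the x-term, so the major axis is horizontal; a² = 121, b² = 72.
a = 11. Vertices at (h ± a, k).

(-1, 5) and (21, 5)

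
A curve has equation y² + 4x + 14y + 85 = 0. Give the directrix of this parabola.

Only y is squared. Complete the square in y: (y + 7)² = -4(x + 9).
Vertex (-9, -7); 4p = -4 so p = -1. Opens left.
Directrix is the vertical line x = h − p = -9 − (-1) = -8.

x = -8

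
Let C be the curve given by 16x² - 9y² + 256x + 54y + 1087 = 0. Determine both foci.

Rearranging, 16(x² + 16x) -9(y² - 6y) = -1087.
Complete the square: 16(x + 8)² -9(y - 3)² = -1087 + 1024 - 81 = -144
Divide through by -144 to get (y - 3)²/16 - (x + 8)²/9 = 1.
Hyperbola, center (-8, 3), transverse axis vertical; a² = 16, b² = 9.
c² = a² + b² = 16 + 9 = 25, so c = 5.
Foci lie on the vertical axis through the center: (h, k ± c).

(-8, -2) and (-8, 8)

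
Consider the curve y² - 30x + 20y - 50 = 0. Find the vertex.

Only y is squared. Complete the square in y: (y + 10)² = 30(x + 5).
Vertex (-5, -10); 4p = 30 so p = 15/2. Opens right.

(-5, -10)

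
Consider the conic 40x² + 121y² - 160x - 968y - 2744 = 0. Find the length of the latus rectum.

Collect terms: 40(x² - 4x) + 121(y² - 8y) = 2744
Completing the square gives 40(x - 2)² + 121(y - 4)² = 2744 + 160 + 1936 = 4840.
Divide by 4840: (x - 2)²/121 + (y - 4)²/40 = 1
Ellipse, center (2, 4), major axis horizontal; a² = 121, b² = 40.
Latus rectum length = 2b²/a = 2·40/11 = 80/11.

80/11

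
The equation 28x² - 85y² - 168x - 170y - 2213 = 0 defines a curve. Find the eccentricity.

e = √9605/85

Group the x- and y-terms: 28(x² - 6x) -85(y² + 2y) = 2213
28(x - 3)² -85(y + 1)² = 2213 + 252 - 85 = 2380
Divide through by 2380 to get (x - 3)²/85 - (y + 1)²/28 = 1.
Hyperbola, center (3, -1), transverse axis horizontal; a² = 85, b² = 28.
c² = a² + b² = 113, so c = √113.
e = c/a = √113/√85 = √9605/85.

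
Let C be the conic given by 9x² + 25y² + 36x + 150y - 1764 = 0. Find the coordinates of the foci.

(-14, -3) and (10, -3)

Rearranging, 9(x² + 4x) + 25(y² + 6y) = 1764.
Completing the square gives 9(x + 2)² + 25(y + 3)² = 1764 + 36 + 225 = 2025.
Dividing both sides by 2025: (x + 2)²/225 + (y + 3)²/81 = 1
Ellipse, center (-2, -3), major axis horizontal; a² = 225, b² = 81.
c² = a² - b² = 225 - 81 = 144, so c = 12.
Foci lie on the horizontal axis through the center: (h ± c, k).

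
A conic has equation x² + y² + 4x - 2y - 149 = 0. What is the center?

(-2, 1)

Rearranging, (x² + 4x) + (y² - 2y) = 149.
Complete the square: (x + 2)² + (y - 1)² = 149 + 4 + 1 = 154
So (x + 2)² + (y - 1)² = 154.
Circle centered at (-2, 1) with r² = 154.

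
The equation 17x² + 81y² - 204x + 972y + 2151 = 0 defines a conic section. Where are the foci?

17(x² - 12x) + 81(y² + 12y) = -2151
17(x - 6)² + 81(y + 6)² = -2151 + 612 + 2916 = 1377
Dividing both sides by 1377: (x - 6)²/81 + (y + 6)²/17 = 1
Ellipse, center (6, -6), major axis horizontal; a² = 81, b² = 17.
c² = a² - b² = 81 - 17 = 64, so c = 8.
Foci lie on the horizontal axis through the center: (h ± c, k).

(-2, -6) and (14, -6)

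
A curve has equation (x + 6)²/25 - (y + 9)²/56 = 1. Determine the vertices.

Center (-6, -9). The positive term is the x-term, so the transverse axis is horizontal; a² = 25, b² = 56.
a = 5. Vertices at (h ± a, k).

(-11, -9) and (-1, -9)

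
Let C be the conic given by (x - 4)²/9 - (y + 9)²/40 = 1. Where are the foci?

Center (4, -9). The positive term is the x-term, so the transverse axis is horizontal; a² = 9, b² = 40.
c² = a² + b² = 9 + 40 = 49, so c = 7.
Foci lie on the horizontal axis through the center: (h ± c, k).

(-3, -9) and (11, -9)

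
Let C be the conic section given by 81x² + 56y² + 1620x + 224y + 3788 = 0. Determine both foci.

(-10, -7) and (-10, 3)

Rearranging, 81(x² + 20x) + 56(y² + 4y) = -3788.
81(x + 10)² + 56(y + 2)² = -3788 + 8100 + 224 = 4536
Divide by 4536: (x + 10)²/56 + (y + 2)²/81 = 1
Ellipse, center (-10, -2), major axis vertical; a² = 81, b² = 56.
c² = a² - b² = 81 - 56 = 25, so c = 5.
Foci lie on the vertical axis through the center: (h, k ± c).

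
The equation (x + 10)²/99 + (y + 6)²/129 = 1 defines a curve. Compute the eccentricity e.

Center (-10, -6). The larger denominator 129 sits under the y-term, so the major axis is vertical; a² = 129, b² = 99.
c² = a² - b² = 30, so c = √30.
e = c/a = √30/√129 = √430/43.

e = √430/43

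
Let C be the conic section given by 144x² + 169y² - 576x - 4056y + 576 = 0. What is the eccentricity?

e = 5/13

Group the x- and y-terms: 144(x² - 4x) + 169(y² - 24y) = -576
Complete the square: 144(x - 2)² + 169(y - 12)² = -576 + 576 + 24336 = 24336
Divide by 24336: (x - 2)²/169 + (y - 12)²/144 = 1
Ellipse, center (2, 12), major axis horizontal; a² = 169, b² = 144.
c² = a² - b² = 25, so c = 5.
e = c/a = 5/13.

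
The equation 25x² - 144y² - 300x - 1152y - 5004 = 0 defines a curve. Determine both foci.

25(x² - 12x) -144(y² + 8y) = 5004
Complete the square: 25(x - 6)² -144(y + 4)² = 5004 + 900 - 2304 = 3600
Dividing both sides by 3600: (x - 6)²/144 - (y + 4)²/25 = 1
Hyperbola, center (6, -4), transverse axis horizontal; a² = 144, b² = 25.
c² = a² + b² = 144 + 25 = 169, so c = 13.
Foci lie on the horizontal axis through the center: (h ± c, k).

(-7, -4) and (19, -4)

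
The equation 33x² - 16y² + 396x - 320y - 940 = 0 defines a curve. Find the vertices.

(-10, -10) and (-2, -10)

Rearranging, 33(x² + 12x) -16(y² + 20y) = 940.
Complete the square in x and y: 33(x + 6)² -16(y + 10)² = 940 + 1188 - 1600 = 528
Divide through by 528 to get (x + 6)²/16 - (y + 10)²/33 = 1.
Hyperbola, center (-6, -10), transverse axis horizontal; a² = 16, b² = 33.
a = 4. Vertices at (h ± a, k).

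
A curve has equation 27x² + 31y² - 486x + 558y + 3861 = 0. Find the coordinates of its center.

(9, -9)

Rearranging, 27(x² - 18x) + 31(y² + 18y) = -3861.
Complete the square: 27(x - 9)² + 31(y + 9)² = -3861 + 2187 + 2511 = 837
Dividing both sides by 837: (x - 9)²/31 + (y + 9)²/27 = 1
Ellipse with center (9, -9).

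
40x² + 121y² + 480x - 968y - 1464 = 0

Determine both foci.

(-15, 4) and (3, 4)

40(x² + 12x) + 121(y² - 8y) = 1464
Complete the square in x and y: 40(x + 6)² + 121(y - 4)² = 1464 + 1440 + 1936 = 4840
Dividing both sides by 4840: (x + 6)²/121 + (y - 4)²/40 = 1
Ellipse, center (-6, 4), major axis horizontal; a² = 121, b² = 40.
c² = a² - b² = 121 - 40 = 81, so c = 9.
Foci lie on the horizontal axis through the center: (h ± c, k).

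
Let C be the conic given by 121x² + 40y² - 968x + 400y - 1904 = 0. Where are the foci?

(4, -14) and (4, 4)

Group the x- and y-terms: 121(x² - 8x) + 40(y² + 10y) = 1904
Completing the square gives 121(x - 4)² + 40(y + 5)² = 1904 + 1936 + 1000 = 4840.
Dividing both sides by 4840: (x - 4)²/40 + (y + 5)²/121 = 1
Ellipse, center (4, -5), major axis vertical; a² = 121, b² = 40.
c² = a² - b² = 121 - 40 = 81, so c = 9.
Foci lie on the vertical axis through the center: (h, k ± c).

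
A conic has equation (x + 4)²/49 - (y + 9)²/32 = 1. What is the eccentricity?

Center (-4, -9). The positive term is the x-term, so the transverse axis is horizontal; a² = 49, b² = 32.
c² = a² + b² = 81, so c = 9.
e = c/a = 9/7.

e = 9/7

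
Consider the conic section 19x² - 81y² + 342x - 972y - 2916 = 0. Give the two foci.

Group: 19(x² + 18x) -81(y² + 12y) = 2916
Complete the square in x and y: 19(x + 9)² -81(y + 6)² = 2916 + 1539 - 2916 = 1539
Divide through by 1539 to get (x + 9)²/81 - (y + 6)²/19 = 1.
Hyperbola, center (-9, -6), transverse axis horizontal; a² = 81, b² = 19.
c² = a² + b² = 81 + 19 = 100, so c = 10.
Foci lie on the horizontal axis through the center: (h ± c, k).

(-19, -6) and (1, -6)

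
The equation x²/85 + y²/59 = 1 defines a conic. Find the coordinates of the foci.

Center (0, 0). The larger denominator 85 sits under the x-term, so the major axis is horizontal; a² = 85, b² = 59.
c² = a² - b² = 85 - 59 = 26, so c = √26.
Foci lie on the horizontal axis through the center: (h ± c, k).

(0 - √26, 0) and (0 + √26, 0)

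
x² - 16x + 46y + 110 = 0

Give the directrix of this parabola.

Only x is squared. Complete the square in x: (x - 8)² = -46(y + 1).
Vertex (8, -1); 4p = -46 so p = -23/2. Opens down.
Directrix is the horizontal line y = k − p = -1 − (-23/2) = 21/2.

y = 21/2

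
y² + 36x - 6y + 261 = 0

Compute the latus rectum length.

Only y is squared. Complete the square in y: (y - 3)² = -36(x + 7).
Vertex (-7, 3); 4p = -36 so p = -9. Opens left.
Latus rectum length = |4p| = 36.

36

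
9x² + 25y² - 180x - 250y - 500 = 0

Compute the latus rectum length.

Collect terms: 9(x² - 20x) + 25(y² - 10y) = 500
9(x - 10)² + 25(y - 5)² = 500 + 900 + 625 = 2025
Divide through by 2025 to get (x - 10)²/225 + (y - 5)²/81 = 1.
Ellipse, center (10, 5), major axis horizontal; a² = 225, b² = 81.
Latus rectum length = 2b²/a = 2·81/15 = 54/5.

54/5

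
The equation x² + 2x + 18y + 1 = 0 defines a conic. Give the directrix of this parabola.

y = 9/2

Only x is squared. Complete the square in x: (x + 1)² = -18y.
Vertex (-1, 0); 4p = -18 so p = -9/2. Opens down.
Directrix is the horizontal line y = k − p = 0 − (-9/2) = 9/2.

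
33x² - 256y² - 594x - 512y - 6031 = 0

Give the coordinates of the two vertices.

33(x² - 18x) -256(y² + 2y) = 6031
Complete the square in x and y: 33(x - 9)² -256(y + 1)² = 6031 + 2673 - 256 = 8448
Divide by 8448: (x - 9)²/256 - (y + 1)²/33 = 1
Hyperbola, center (9, -1), transverse axis horizontal; a² = 256, b² = 33.
a = 16. Vertices at (h ± a, k).

(-7, -1) and (25, -1)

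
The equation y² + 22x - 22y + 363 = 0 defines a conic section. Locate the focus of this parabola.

(-33/2, 11)

Only y is squared. Complete the square in y: (y - 11)² = -22(x + 11).
Vertex (-11, 11); 4p = -22 so p = -11/2. Opens left.
Focus is p units from the vertex along the axis: (h + p, k).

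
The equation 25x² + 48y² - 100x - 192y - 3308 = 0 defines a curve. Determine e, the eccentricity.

Collect terms: 25(x² - 4x) + 48(y² - 4y) = 3308
Complete the square in x and y: 25(x - 2)² + 48(y - 2)² = 3308 + 100 + 192 = 3600
Dividing both sides by 3600: (x - 2)²/144 + (y - 2)²/75 = 1
Ellipse, center (2, 2), major axis horizontal; a² = 144, b² = 75.
c² = a² - b² = 69, so c = √69.
e = c/a = √69/12.

e = √69/12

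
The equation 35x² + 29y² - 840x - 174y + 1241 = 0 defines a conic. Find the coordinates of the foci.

(12, 3 - 2√6) and (12, 3 + 2√6)

Group the x- and y-terms: 35(x² - 24x) + 29(y² - 6y) = -1241
Complete the square in x and y: 35(x - 12)² + 29(y - 3)² = -1241 + 5040 + 261 = 4060
Dividing both sides by 4060: (x - 12)²/116 + (y - 3)²/140 = 1
Ellipse, center (12, 3), major axis vertical; a² = 140, b² = 116.
c² = a² - b² = 140 - 116 = 24, so c = 2√6.
Foci lie on the vertical axis through the center: (h, k ± c).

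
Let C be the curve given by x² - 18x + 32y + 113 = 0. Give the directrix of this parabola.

y = 7

Only x is squared. Complete the square in x: (x - 9)² = -32(y + 1).
Vertex (9, -1); 4p = -32 so p = -8. Opens down.
Directrix is the horizontal line y = k − p = -1 − (-8) = 7.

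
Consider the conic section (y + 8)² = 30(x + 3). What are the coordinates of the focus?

Vertex (-3, -8); 4p = 30 so p = 15/2. Opens right.
Focus is p units from the vertex along the axis: (h + p, k).

(9/2, -8)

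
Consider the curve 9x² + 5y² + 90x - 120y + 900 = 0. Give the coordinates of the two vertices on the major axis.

Group the x- and y-terms: 9(x² + 10x) + 5(y² - 24y) = -900
Complete the square in x and y: 9(x + 5)² + 5(y - 12)² = -900 + 225 + 720 = 45
Divide through by 45 to get (x + 5)²/5 + (y - 12)²/9 = 1.
Ellipse, center (-5, 12), major axis vertical; a² = 9, b² = 5.
a = 3. Vertices at (h, k ± a).

(-5, 9) and (-5, 15)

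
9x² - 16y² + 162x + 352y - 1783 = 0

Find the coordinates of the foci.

(-19, 11) and (1, 11)

Group: 9(x² + 18x) -16(y² - 22y) = 1783
Complete the square in x and y: 9(x + 9)² -16(y - 11)² = 1783 + 729 - 1936 = 576
Divide by 576: (x + 9)²/64 - (y - 11)²/36 = 1
Hyperbola, center (-9, 11), transverse axis horizontal; a² = 64, b² = 36.
c² = a² + b² = 64 + 36 = 100, so c = 10.
Foci lie on the horizontal axis through the center: (h ± c, k).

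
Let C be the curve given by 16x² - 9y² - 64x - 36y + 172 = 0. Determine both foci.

(2, -7) and (2, 3)

16(x² - 4x) -9(y² + 4y) = -172
Completing the square gives 16(x - 2)² -9(y + 2)² = -172 + 64 - 36 = -144.
Divide through by -144 to get (y + 2)²/16 - (x - 2)²/9 = 1.
Hyperbola, center (2, -2), transverse axis vertical; a² = 16, b² = 9.
c² = a² + b² = 16 + 9 = 25, so c = 5.
Foci lie on the vertical axis through the center: (h, k ± c).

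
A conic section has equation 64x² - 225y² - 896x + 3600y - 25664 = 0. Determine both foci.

Group the x- and y-terms: 64(x² - 14x) -225(y² - 16y) = 25664
64(x - 7)² -225(y - 8)² = 25664 + 3136 - 14400 = 14400
Dividing both sides by 14400: (x - 7)²/225 - (y - 8)²/64 = 1
Hyperbola, center (7, 8), transverse axis horizontal; a² = 225, b² = 64.
c² = a² + b² = 225 + 64 = 289, so c = 17.
Foci lie on the horizontal axis through the center: (h ± c, k).

(-10, 8) and (24, 8)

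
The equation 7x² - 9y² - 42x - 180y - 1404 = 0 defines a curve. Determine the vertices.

Rearranging, 7(x² - 6x) -9(y² + 20y) = 1404.
Complete the square in x and y: 7(x - 3)² -9(y + 10)² = 1404 + 63 - 900 = 567
Divide through by 567 to get (x - 3)²/81 - (y + 10)²/63 = 1.
Hyperbola, center (3, -10), transverse axis horizontal; a² = 81, b² = 63.
a = 9. Vertices at (h ± a, k).

(-6, -10) and (12, -10)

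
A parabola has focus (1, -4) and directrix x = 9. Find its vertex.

The vertex is the midpoint between the focus and the directrix along the axis of symmetry.
Axis is horizontal (directrix is vertical). Vertex x-coordinate = (1 + 9)/2 = 5; y-coordinate = -4.

(5, -4)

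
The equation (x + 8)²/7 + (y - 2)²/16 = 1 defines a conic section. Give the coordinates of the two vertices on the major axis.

(-8, -2) and (-8, 6)

Center (-8, 2). The larger denominator 16 sits under the y-term, so the major axis is vertical; a² = 16, b² = 7.
a = 4. Vertices at (h, k ± a).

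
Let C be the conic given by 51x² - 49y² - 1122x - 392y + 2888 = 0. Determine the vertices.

Rearranging, 51(x² - 22x) -49(y² + 8y) = -2888.
Complete the square: 51(x - 11)² -49(y + 4)² = -2888 + 6171 - 784 = 2499
Divide by 2499: (x - 11)²/49 - (y + 4)²/51 = 1
Hyperbola, center (11, -4), transverse axis horizontal; a² = 49, b² = 51.
a = 7. Vertices at (h ± a, k).

(4, -4) and (18, -4)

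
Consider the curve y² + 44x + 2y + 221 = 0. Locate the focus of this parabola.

(-16, -1)

Only y is squared. Complete the square in y: (y + 1)² = -44(x + 5).
Vertex (-5, -1); 4p = -44 so p = -11. Opens left.
Focus is p units from the vertex along the axis: (h + p, k).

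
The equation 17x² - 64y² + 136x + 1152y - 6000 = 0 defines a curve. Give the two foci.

(-13, 9) and (5, 9)

Collect terms: 17(x² + 8x) -64(y² - 18y) = 6000
Complete the square: 17(x + 4)² -64(y - 9)² = 6000 + 272 - 5184 = 1088
Dividing both sides by 1088: (x + 4)²/64 - (y - 9)²/17 = 1
Hyperbola, center (-4, 9), transverse axis horizontal; a² = 64, b² = 17.
c² = a² + b² = 64 + 17 = 81, so c = 9.
Foci lie on the horizontal axis through the center: (h ± c, k).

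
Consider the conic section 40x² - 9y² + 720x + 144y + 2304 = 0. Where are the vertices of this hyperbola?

(-12, 8) and (-6, 8)

Group: 40(x² + 18x) -9(y² - 16y) = -2304
40(x + 9)² -9(y - 8)² = -2304 + 3240 - 576 = 360
Divide through by 360 to get (x + 9)²/9 - (y - 8)²/40 = 1.
Hyperbola, center (-9, 8), transverse axis horizontal; a² = 9, b² = 40.
a = 3. Vertices at (h ± a, k).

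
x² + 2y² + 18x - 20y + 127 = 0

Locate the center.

(-9, 5)

Collect terms: (x² + 18x) + 2(y² - 10y) = -127
Completing the square gives (x + 9)² + 2(y - 5)² = -127 + 81 + 50 = 4.
Dividing both sides by 4: (x + 9)²/4 + (y - 5)²/2 = 1
Ellipse with center (-9, 5).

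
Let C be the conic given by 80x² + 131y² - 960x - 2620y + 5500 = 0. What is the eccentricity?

Collect terms: 80(x² - 12x) + 131(y² - 20y) = -5500
80(x - 6)² + 131(y - 10)² = -5500 + 2880 + 13100 = 10480
Dividing both sides by 10480: (x - 6)²/131 + (y - 10)²/80 = 1
Ellipse, center (6, 10), major axis horizontal; a² = 131, b² = 80.
c² = a² - b² = 51, so c = √51.
e = c/a = √51/√131 = √6681/131.

e = √6681/131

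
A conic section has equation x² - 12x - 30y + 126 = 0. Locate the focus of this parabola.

Only x is squared. Complete the square in x: (x - 6)² = 30(y - 3).
Vertex (6, 3); 4p = 30 so p = 15/2. Opens up.
Focus is p units from the vertex along the axis: (h, k + p).

(6, 21/2)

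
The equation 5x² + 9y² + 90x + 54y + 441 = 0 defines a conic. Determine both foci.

(-11, -3) and (-7, -3)

Group the x- and y-terms: 5(x² + 18x) + 9(y² + 6y) = -441
Completing the square gives 5(x + 9)² + 9(y + 3)² = -441 + 405 + 81 = 45.
Divide through by 45 to get (x + 9)²/9 + (y + 3)²/5 = 1.
Ellipse, center (-9, -3), major axis horizontal; a² = 9, b² = 5.
c² = a² - b² = 9 - 5 = 4, so c = 2.
Foci lie on the horizontal axis through the center: (h ± c, k).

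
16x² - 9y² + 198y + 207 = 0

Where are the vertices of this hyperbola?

(0, -1) and (0, 23)

16x² -9(y² - 22y) = -207
Complete the square in x and y: 16x² -9(y - 11)² = -207 + 0 - 1089 = -1296
Dividing both sides by -1296: (y - 11)²/144 - x²/81 = 1
Hyperbola, center (0, 11), transverse axis vertical; a² = 144, b² = 81.
a = 12. Vertices at (h, k ± a).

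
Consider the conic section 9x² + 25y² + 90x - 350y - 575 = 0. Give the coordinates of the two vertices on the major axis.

9(x² + 10x) + 25(y² - 14y) = 575
Completing the square gives 9(x + 5)² + 25(y - 7)² = 575 + 225 + 1225 = 2025.
Dividing both sides by 2025: (x + 5)²/225 + (y - 7)²/81 = 1
Ellipse, center (-5, 7), major axis horizontal; a² = 225, b² = 81.
a = 15. Vertices at (h ± a, k).

(-20, 7) and (10, 7)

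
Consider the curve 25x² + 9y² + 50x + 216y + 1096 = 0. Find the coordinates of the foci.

(-1, -16) and (-1, -8)

Collect terms: 25(x² + 2x) + 9(y² + 24y) = -1096
25(x + 1)² + 9(y + 12)² = -1096 + 25 + 1296 = 225
Divide through by 225 to get (x + 1)²/9 + (y + 12)²/25 = 1.
Ellipse, center (-1, -12), major axis vertical; a² = 25, b² = 9.
c² = a² - b² = 25 - 9 = 16, so c = 4.
Foci lie on the vertical axis through the center: (h, k ± c).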